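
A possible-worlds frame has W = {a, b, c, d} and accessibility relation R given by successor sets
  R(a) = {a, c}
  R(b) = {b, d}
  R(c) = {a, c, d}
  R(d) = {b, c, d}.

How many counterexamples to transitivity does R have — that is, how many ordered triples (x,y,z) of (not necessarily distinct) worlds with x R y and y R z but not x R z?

Enumerating: (a,c,d), (b,d,c), (c,d,b), (d,c,a).

4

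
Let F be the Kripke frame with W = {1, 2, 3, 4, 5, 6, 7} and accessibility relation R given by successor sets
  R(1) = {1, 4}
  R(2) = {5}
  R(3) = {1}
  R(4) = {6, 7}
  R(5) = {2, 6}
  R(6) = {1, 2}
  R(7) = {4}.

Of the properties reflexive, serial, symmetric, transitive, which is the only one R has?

serial

Reflexive: no — 2 is not related to itself.
Serial: yes — every world has a successor (e.g. 1 R 1).
Symmetric: no — 1 R 4 but not 4 R 1.
Transitive: no — 1 R 4 and 4 R 6, but not 1 R 6.
Only serial holds.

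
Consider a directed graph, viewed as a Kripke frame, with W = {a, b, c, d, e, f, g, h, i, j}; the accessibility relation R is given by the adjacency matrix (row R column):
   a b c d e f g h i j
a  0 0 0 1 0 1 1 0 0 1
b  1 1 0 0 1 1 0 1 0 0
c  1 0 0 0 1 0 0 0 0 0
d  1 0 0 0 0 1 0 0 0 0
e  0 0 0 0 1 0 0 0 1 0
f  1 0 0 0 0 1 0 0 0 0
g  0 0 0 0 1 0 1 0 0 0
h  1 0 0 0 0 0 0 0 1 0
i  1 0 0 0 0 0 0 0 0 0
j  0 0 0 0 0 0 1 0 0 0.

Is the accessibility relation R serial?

Yes

Serial: yes — every world has a successor (e.g. a R d).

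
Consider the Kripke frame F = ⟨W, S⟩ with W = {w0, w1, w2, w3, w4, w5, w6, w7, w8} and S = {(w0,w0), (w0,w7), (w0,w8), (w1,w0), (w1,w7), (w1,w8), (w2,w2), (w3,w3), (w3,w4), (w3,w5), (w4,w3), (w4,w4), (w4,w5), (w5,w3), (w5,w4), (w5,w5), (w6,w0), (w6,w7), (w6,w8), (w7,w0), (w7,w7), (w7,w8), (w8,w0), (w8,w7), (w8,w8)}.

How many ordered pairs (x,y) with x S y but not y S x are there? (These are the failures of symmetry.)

6

Enumerating: (w1,w0), (w1,w7), (w1,w8), (w6,w0), (w6,w7), (w6,w8).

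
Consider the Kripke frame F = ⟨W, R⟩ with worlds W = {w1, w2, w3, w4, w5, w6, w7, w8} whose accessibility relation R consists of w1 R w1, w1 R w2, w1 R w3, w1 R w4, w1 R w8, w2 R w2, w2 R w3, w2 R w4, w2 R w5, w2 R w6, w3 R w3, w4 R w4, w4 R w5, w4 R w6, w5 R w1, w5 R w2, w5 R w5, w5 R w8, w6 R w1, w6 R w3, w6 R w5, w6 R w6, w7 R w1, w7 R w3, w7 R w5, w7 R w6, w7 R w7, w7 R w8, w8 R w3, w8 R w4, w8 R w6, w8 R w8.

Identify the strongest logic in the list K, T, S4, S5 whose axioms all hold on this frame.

T

Reflexive (axiom T): yes — every world is R-related to itself.
Transitive (axiom 4): no — w1 R w2 and w2 R w5, but not w1 R w5.
Euclidean (axiom 5): no — w1 R w2 and w1 R w8, but not w2 R w8.
So F validates K, T; S4 would additionally require R to be transitive. The strongest is T.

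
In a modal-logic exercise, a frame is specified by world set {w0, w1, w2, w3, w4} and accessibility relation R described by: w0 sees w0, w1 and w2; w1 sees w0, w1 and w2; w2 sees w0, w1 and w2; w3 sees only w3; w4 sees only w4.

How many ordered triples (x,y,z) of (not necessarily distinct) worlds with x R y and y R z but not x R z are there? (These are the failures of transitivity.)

R is transitive; there are no such tuples.

0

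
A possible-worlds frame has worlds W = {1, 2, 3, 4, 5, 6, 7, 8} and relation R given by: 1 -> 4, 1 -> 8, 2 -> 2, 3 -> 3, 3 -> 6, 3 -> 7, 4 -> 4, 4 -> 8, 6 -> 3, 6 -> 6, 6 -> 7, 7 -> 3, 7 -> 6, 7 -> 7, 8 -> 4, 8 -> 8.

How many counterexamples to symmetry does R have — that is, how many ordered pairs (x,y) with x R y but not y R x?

2

Enumerating: (1,4), (1,8).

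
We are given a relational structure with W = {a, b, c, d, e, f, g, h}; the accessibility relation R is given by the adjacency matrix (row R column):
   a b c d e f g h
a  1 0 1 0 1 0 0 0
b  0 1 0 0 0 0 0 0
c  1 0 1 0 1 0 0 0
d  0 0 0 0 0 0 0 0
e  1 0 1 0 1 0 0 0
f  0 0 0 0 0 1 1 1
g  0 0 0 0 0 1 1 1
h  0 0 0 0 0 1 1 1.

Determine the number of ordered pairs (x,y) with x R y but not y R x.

0

R is symmetric; there are no such tuples.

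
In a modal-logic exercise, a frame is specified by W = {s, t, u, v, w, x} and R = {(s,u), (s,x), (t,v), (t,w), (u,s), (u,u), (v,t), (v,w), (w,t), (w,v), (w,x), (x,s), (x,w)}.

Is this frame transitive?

No

Transitive: no — s R x and x R w, but not s R w.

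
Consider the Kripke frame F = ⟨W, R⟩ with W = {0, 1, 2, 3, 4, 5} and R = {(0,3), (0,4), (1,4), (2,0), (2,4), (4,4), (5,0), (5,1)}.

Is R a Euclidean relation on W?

No

Euclidean: no — 0 R 3 and 0 R 4, but not 3 R 4.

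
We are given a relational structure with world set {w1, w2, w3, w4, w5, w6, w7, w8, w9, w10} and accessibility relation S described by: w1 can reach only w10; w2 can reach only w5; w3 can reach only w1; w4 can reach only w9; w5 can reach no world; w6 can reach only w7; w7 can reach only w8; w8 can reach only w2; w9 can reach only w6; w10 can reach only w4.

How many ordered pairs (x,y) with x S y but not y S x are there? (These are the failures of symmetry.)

9

Enumerating: (w1,w10), (w10,w4), (w2,w5), (w3,w1), (w4,w9), (w6,w7), (w7,w8), (w8,w2), (w9,w6).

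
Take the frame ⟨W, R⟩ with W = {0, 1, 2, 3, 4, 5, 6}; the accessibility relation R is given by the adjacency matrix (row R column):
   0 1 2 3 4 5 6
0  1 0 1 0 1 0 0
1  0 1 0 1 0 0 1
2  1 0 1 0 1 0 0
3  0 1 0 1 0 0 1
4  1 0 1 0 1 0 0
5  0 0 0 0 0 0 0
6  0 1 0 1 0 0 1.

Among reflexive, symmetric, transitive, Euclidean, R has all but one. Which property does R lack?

reflexive

Reflexive: no — 5 is not related to itself.
Symmetric: yes — every pair in R has its reverse in R.
Transitive: yes — every two-step R-path is closed by a direct edge.
Euclidean: yes — any two successors of a common world are R-related.
Only reflexive fails.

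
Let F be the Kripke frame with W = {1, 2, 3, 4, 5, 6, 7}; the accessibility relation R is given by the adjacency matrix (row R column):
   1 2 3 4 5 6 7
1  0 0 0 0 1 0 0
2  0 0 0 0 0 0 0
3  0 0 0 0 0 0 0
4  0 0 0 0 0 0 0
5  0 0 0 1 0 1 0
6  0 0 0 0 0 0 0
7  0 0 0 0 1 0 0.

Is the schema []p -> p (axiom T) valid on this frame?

Axiom T corresponds to the accessibility relation being reflexive.
Reflexive: no — 1 is not related to itself.

No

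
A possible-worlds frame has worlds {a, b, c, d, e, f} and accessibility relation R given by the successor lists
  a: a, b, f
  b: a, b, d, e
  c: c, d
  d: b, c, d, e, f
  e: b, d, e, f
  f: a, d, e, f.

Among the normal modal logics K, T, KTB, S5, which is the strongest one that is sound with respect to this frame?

KTB

Reflexive (axiom T): yes — every world is R-related to itself.
Symmetric (axiom B): yes — every pair in R has its reverse in R.
Euclidean (axiom 5): no — a R b and a R f, but not b R f.
So F validates K, T, KTB; S5 would additionally require R to be Euclidean. The strongest is KTB.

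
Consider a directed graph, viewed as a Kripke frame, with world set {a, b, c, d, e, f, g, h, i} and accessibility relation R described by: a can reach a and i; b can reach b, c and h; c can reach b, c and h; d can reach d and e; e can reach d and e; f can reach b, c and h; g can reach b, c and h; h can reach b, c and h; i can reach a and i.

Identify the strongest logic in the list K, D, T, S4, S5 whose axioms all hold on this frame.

Serial (axiom D): yes — every world has a successor (e.g. a R a).
Reflexive (axiom T): no — f is not related to itself.
Transitive (axiom 4): yes — every two-step R-path is closed by a direct edge.
Euclidean (axiom 5): yes — any two successors of a common world are R-related.
So F validates K, D; T would additionally require R to be reflexive. The strongest is D.

D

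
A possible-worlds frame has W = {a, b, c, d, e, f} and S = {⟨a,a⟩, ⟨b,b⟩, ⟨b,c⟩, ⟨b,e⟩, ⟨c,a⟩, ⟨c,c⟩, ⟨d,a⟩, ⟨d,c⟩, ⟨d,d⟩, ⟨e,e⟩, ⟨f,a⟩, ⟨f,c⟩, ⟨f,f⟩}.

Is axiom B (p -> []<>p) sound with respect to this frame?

No

The schema B characterises exactly the symmetric frames.
Symmetric: no — b S c but not c S b.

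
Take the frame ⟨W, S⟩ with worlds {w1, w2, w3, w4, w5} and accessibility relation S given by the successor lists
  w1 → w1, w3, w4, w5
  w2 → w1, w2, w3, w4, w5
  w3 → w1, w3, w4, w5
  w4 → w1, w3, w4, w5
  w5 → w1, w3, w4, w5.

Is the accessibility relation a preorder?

Yes

Reflexive: yes — every world is S-related to itself.
Transitive: yes — every two-step S-path is closed by a direct edge.
So S is a preorder.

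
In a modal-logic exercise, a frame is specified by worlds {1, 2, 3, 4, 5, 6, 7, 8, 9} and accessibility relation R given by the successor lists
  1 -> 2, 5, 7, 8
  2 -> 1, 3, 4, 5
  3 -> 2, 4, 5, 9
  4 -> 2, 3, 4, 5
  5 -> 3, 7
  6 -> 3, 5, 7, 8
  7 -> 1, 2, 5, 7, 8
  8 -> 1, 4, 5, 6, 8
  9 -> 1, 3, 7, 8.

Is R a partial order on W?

Reflexive: no — 1 is not related to itself.
Transitive: no — 1 R 2 and 2 R 3, but not 1 R 3.
Antisymmetric: no — 1 R 2 and 2 R 1 with 1 ≠ 2.
So R is not a partial order.

No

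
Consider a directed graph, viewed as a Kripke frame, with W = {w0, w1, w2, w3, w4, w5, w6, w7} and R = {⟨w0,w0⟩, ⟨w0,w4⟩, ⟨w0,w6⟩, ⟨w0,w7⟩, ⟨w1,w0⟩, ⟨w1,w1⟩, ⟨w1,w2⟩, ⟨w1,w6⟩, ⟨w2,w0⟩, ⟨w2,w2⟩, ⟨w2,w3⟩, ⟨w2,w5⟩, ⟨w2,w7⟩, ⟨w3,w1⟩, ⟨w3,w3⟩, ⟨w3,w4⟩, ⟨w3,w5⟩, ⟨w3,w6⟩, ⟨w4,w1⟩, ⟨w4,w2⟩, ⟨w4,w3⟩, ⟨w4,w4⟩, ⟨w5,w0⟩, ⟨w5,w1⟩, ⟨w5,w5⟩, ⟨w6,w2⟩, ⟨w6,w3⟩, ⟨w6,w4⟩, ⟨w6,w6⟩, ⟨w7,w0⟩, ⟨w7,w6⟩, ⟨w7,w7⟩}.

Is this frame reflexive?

Yes

Reflexive: yes — every world is R-related to itself.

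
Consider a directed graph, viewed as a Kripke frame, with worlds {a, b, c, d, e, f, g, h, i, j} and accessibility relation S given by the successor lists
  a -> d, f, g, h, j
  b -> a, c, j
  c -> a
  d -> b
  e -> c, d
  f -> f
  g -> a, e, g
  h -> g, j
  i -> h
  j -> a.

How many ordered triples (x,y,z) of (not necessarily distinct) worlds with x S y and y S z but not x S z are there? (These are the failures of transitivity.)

Enumerating: (a,d,b), (a,g,a), (a,g,e), (a,j,a), (b,a,d), (b,a,f), (b,a,g), (b,a,h), (c,a,d), (c,a,f), (c,a,g), (c,a,h), … and 22 more.
Total: 34.

34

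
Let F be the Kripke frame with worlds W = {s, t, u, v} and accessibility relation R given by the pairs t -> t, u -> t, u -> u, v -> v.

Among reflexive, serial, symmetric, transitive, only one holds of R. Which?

Reflexive: no — s is not related to itself.
Serial: no — s has no R-successor.
Symmetric: no — u R t but not t R u.
Transitive: yes — every two-step R-path is closed by a direct edge.
Only transitive holds.

transitive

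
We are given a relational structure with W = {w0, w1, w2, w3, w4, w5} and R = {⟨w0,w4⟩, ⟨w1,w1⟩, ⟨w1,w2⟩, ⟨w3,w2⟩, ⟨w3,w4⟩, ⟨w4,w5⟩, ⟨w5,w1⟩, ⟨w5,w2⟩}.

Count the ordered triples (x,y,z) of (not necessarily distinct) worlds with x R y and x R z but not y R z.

10

Enumerating: (w0,w4,w4), (w1,w2,w1), (w1,w2,w2), (w3,w2,w2), (w3,w2,w4), (w3,w4,w2), (w3,w4,w4), (w4,w5,w5), (w5,w2,w1), (w5,w2,w2).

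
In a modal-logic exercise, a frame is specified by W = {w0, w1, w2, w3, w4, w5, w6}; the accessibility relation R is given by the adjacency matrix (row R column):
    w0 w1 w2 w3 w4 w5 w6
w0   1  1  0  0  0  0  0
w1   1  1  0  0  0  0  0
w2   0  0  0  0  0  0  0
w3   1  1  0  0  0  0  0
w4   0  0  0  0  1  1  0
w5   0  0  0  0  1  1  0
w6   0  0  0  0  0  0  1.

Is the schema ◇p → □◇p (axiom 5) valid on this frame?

Yes

The schema 5 characterises exactly the Euclidean frames.
Euclidean: yes — any two successors of a common world are R-related.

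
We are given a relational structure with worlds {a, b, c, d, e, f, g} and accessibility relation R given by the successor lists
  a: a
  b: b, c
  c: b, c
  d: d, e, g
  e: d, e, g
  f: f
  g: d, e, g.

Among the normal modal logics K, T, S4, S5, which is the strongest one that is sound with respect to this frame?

S5

Reflexive (axiom T): yes — every world is R-related to itself.
Transitive (axiom 4): yes — every two-step R-path is closed by a direct edge.
Euclidean (axiom 5): yes — any two successors of a common world are R-related.
So F validates K, T, S4, S5. The strongest is S5.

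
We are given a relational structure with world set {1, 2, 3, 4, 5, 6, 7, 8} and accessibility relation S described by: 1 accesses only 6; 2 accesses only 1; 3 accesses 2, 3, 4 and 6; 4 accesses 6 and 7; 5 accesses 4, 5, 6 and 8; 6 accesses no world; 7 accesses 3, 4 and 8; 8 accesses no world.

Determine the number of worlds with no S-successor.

Enumerating: 6, 8.

2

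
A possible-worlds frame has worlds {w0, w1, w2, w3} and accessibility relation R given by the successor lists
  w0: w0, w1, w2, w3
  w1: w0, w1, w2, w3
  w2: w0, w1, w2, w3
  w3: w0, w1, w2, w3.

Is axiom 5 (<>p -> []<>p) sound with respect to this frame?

The schema 5 characterises exactly the Euclidean frames.
Euclidean: yes — any two successors of a common world are R-related.

Yes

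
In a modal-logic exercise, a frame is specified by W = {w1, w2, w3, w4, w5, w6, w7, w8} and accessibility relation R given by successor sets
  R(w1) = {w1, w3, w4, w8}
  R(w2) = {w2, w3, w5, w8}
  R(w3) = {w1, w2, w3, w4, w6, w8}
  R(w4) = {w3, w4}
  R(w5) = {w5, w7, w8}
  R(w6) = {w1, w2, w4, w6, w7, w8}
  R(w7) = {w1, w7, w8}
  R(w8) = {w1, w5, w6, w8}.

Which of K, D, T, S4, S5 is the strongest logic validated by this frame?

T

Serial (axiom D): yes — every world has a successor (e.g. w1 R w1).
Reflexive (axiom T): yes — every world is R-related to itself.
Transitive (axiom 4): no — w1 R w3 and w3 R w2, but not w1 R w2.
Euclidean (axiom 5): no — w1 R w4 and w1 R w8, but not w4 R w8.
So F validates K, D, T; S4 would additionally require R to be transitive. The strongest is T.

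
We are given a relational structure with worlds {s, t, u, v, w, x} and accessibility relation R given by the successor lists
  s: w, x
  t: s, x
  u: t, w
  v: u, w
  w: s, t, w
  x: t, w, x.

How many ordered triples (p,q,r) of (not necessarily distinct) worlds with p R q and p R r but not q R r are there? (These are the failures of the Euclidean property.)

14

Enumerating: (s,w,x), (t,s,s), (t,x,s), (u,t,t), (u,t,w), (v,u,u), (v,w,u), (w,s,s), (w,s,t), (w,t,t), (w,t,w), (x,t,t), (x,t,w), (x,w,x).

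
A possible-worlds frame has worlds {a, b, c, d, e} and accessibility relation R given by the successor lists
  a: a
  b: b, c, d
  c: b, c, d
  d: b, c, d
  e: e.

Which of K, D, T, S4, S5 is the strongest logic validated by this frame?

Serial (axiom D): yes — every world has a successor (e.g. a R a).
Reflexive (axiom T): yes — every world is R-related to itself.
Transitive (axiom 4): yes — every two-step R-path is closed by a direct edge.
Euclidean (axiom 5): yes — any two successors of a common world are R-related.
So F validates K, D, T, S4, S5. The strongest is S5.

S5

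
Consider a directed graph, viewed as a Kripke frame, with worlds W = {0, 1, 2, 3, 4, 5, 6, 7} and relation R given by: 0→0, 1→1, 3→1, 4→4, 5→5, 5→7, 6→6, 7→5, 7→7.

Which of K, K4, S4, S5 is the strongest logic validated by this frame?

K4

Transitive (axiom 4): yes — every two-step R-path is closed by a direct edge.
Reflexive (axiom T): no — 2 is not related to itself.
Euclidean (axiom 5): yes — any two successors of a common world are R-related.
So F validates K, K4; S4 would additionally require R to be reflexive. The strongest is K4.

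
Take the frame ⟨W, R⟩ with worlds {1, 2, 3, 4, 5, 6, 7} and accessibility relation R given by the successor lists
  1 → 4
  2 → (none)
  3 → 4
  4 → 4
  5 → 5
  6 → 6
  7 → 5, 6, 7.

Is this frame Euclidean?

Euclidean: no — 7 R 5 and 7 R 6, but not 5 R 6.

No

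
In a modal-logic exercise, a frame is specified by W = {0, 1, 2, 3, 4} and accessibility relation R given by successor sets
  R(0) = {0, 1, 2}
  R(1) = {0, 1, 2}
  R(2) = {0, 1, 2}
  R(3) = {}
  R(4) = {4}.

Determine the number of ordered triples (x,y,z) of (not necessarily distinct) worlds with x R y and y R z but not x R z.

R is transitive; there are no such tuples.

0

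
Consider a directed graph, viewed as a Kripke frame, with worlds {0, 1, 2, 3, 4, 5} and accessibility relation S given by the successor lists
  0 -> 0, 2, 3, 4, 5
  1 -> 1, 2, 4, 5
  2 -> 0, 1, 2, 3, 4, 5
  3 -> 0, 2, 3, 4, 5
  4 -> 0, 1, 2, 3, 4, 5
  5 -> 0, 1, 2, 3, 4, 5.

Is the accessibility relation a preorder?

No

Reflexive: yes — every world is S-related to itself.
Transitive: no — 0 S 2 and 2 S 1, but not 0 S 1.
So S is not a preorder.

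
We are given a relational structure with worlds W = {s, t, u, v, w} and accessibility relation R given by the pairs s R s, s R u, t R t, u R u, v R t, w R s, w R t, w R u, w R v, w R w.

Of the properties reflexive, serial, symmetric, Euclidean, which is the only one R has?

serial

Reflexive: no — v is not related to itself.
Serial: yes — every world has a successor (e.g. s R s).
Symmetric: no — s R u but not u R s.
Euclidean: no — w R s and w R t, but not s R t.
Only serial holds.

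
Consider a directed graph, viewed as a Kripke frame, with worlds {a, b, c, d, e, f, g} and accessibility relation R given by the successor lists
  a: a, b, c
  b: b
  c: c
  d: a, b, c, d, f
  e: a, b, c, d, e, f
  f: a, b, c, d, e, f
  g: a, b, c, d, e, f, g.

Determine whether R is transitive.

No

Transitive: no — d R f and f R e, but not d R e.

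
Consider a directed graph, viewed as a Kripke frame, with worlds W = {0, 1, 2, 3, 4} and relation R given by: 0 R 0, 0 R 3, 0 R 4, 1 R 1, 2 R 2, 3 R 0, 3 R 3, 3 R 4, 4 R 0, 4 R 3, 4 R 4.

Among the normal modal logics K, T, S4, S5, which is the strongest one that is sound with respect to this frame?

S5

Reflexive (axiom T): yes — every world is R-related to itself.
Transitive (axiom 4): yes — every two-step R-path is closed by a direct edge.
Euclidean (axiom 5): yes — any two successors of a common world are R-related.
So F validates K, T, S4, S5. The strongest is S5.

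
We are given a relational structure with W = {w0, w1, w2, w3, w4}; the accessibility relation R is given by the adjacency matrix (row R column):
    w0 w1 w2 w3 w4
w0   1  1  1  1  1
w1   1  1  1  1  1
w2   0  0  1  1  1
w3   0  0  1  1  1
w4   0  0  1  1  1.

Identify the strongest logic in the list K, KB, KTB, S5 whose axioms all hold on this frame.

Symmetric (axiom B): no — w0 R w2 but not w2 R w0.
Reflexive (axiom T): yes — every world is R-related to itself.
Euclidean (axiom 5): no — w0 R w2 and w0 R w1, but not w2 R w1.
So F validates K; KB would additionally require R to be symmetric. The strongest is K.

K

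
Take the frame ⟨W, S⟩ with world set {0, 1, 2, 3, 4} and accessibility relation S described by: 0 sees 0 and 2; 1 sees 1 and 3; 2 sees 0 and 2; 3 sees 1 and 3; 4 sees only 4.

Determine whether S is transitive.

Transitive: yes — every two-step S-path is closed by a direct edge.

Yes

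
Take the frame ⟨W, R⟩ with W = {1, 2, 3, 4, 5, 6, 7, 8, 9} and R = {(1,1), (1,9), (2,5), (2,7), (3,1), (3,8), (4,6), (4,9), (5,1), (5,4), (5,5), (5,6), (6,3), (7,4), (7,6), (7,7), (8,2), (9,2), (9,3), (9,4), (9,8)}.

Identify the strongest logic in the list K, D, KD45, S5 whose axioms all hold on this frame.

D

Serial (axiom D): yes — every world has a successor (e.g. 1 R 1).
Euclidean (axiom 5): no — 2 R 5 and 2 R 7, but not 5 R 7.
Transitive (axiom 4): no — 1 R 9 and 9 R 2, but not 1 R 2.
Reflexive (axiom T): no — 2 is not related to itself.
So F validates K, D; KD45 would additionally require R to be Euclidean and transitive. The strongest is D.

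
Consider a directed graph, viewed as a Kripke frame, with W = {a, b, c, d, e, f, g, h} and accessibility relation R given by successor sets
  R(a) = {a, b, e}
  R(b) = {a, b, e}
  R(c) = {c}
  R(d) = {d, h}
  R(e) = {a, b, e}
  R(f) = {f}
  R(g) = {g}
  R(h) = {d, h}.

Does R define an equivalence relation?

Yes

Reflexive: yes — every world is R-related to itself.
Symmetric: yes — every pair in R has its reverse in R.
Transitive: yes — every two-step R-path is closed by a direct edge.
So R is an equivalence relation.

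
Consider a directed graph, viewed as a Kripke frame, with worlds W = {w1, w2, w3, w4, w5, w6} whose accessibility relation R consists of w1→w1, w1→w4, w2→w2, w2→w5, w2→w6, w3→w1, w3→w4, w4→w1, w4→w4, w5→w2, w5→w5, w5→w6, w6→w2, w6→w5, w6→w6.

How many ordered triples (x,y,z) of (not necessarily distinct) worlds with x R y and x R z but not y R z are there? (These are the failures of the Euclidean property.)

0

R is Euclidean; there are no such tuples.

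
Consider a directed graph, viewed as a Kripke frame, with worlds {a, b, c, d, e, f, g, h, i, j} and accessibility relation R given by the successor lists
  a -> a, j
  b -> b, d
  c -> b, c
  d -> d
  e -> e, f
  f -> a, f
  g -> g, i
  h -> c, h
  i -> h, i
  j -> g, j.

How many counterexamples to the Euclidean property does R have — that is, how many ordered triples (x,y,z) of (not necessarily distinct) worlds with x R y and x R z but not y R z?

Enumerating: (a,j,a), (b,d,b), (c,b,c), (e,f,e), (f,a,f), (g,i,g), (h,c,h), (i,h,i), (j,g,j).

9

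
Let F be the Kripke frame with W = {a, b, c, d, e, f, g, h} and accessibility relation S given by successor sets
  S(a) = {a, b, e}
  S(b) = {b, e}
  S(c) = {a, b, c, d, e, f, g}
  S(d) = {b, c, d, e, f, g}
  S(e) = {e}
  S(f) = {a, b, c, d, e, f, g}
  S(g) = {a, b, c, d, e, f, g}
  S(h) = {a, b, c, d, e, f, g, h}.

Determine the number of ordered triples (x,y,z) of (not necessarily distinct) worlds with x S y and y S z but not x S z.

3

Enumerating: (d,c,a), (d,f,a), (d,g,a).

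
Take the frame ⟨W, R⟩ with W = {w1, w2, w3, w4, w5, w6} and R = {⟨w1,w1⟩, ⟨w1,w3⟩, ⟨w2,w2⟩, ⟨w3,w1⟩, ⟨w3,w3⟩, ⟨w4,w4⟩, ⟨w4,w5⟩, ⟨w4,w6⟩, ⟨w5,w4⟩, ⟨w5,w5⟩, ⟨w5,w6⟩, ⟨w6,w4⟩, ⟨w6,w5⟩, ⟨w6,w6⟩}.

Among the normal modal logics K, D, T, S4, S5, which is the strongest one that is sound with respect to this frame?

S5

Serial (axiom D): yes — every world has a successor (e.g. w1 R w1).
Reflexive (axiom T): yes — every world is R-related to itself.
Transitive (axiom 4): yes — every two-step R-path is closed by a direct edge.
Euclidean (axiom 5): yes — any two successors of a common world are R-related.
So F validates K, D, T, S4, S5. The strongest is S5.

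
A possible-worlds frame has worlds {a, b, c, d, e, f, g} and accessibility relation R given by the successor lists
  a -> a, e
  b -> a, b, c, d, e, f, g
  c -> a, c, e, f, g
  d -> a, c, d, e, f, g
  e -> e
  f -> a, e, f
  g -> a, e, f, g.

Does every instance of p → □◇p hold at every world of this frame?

Axiom B corresponds to the accessibility relation being symmetric.
Symmetric: no — a R e but not e R a.

No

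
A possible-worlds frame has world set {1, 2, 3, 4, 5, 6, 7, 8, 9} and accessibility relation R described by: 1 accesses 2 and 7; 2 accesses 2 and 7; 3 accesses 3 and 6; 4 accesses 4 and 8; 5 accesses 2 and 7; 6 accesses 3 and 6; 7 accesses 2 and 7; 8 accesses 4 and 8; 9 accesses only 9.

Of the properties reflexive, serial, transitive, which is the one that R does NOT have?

Reflexive: no — 1 is not related to itself.
Serial: yes — every world has a successor (e.g. 1 R 2).
Transitive: yes — every two-step R-path is closed by a direct edge.
Only reflexive fails.

reflexive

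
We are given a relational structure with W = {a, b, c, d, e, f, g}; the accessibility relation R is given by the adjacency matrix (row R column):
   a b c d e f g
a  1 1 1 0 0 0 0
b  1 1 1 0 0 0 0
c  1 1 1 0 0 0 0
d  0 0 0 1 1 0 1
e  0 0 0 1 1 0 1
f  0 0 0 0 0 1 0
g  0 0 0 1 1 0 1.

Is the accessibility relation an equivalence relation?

Reflexive: yes — every world is R-related to itself.
Symmetric: yes — every pair in R has its reverse in R.
Transitive: yes — every two-step R-path is closed by a direct edge.
So R is an equivalence relation.

Yes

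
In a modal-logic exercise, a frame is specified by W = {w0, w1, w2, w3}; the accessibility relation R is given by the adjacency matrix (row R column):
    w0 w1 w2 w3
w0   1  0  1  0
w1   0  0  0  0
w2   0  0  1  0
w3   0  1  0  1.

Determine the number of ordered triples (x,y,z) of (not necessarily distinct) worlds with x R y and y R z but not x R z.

0

R is transitive; there are no such tuples.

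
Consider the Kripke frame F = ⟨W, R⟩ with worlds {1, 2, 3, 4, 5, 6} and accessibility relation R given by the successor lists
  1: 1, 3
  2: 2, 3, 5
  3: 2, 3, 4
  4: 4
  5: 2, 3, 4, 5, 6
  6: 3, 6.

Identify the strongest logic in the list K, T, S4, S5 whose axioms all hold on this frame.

T

Reflexive (axiom T): yes — every world is R-related to itself.
Transitive (axiom 4): no — 1 R 3 and 3 R 2, but not 1 R 2.
Euclidean (axiom 5): no — 2 R 3 and 2 R 5, but not 3 R 5.
So F validates K, T; S4 would additionally require R to be transitive. The strongest is T.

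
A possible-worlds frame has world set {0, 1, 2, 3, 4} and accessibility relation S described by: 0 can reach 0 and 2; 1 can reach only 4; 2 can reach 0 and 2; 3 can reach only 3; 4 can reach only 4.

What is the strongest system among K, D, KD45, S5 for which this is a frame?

Serial (axiom D): yes — every world has a successor (e.g. 0 S 0).
Euclidean (axiom 5): yes — any two successors of a common world are S-related.
Transitive (axiom 4): yes — every two-step S-path is closed by a direct edge.
Reflexive (axiom T): no — 1 is not related to itself.
So F validates K, D, KD45; S5 would additionally require S to be reflexive. The strongest is KD45.

KD45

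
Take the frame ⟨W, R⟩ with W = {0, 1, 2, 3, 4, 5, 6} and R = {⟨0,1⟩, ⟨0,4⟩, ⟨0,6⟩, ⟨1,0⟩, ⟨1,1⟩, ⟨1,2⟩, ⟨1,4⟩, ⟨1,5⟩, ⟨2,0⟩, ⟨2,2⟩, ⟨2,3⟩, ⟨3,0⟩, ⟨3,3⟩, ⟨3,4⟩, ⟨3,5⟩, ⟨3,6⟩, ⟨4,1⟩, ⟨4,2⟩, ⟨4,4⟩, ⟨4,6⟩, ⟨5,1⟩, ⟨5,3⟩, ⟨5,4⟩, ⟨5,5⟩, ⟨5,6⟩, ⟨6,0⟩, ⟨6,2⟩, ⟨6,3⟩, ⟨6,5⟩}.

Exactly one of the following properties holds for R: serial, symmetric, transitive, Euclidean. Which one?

Serial: yes — every world has a successor (e.g. 0 R 1).
Symmetric: no — 0 R 4 but not 4 R 0.
Transitive: no — 0 R 1 and 1 R 2, but not 0 R 2.
Euclidean: no — 0 R 1 and 0 R 6, but not 1 R 6.
Only serial holds.

serial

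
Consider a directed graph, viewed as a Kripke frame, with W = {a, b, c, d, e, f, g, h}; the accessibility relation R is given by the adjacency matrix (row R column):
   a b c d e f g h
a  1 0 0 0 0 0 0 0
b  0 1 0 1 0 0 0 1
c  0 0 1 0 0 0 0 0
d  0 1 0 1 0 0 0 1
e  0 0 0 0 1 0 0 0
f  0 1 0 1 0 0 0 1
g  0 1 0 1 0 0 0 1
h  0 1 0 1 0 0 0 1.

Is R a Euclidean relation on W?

Euclidean: yes — any two successors of a common world are R-related.

Yes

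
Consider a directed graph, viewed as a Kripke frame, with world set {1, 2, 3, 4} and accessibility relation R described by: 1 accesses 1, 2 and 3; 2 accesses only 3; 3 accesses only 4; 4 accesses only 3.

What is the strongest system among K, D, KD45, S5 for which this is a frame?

D

Serial (axiom D): yes — every world has a successor (e.g. 1 R 1).
Euclidean (axiom 5): no — 1 R 3 and 1 R 2, but not 3 R 2.
Transitive (axiom 4): no — 1 R 3 and 3 R 4, but not 1 R 4.
Reflexive (axiom T): no — 2 is not related to itself.
So F validates K, D; KD45 would additionally require R to be Euclidean and transitive. The strongest is D.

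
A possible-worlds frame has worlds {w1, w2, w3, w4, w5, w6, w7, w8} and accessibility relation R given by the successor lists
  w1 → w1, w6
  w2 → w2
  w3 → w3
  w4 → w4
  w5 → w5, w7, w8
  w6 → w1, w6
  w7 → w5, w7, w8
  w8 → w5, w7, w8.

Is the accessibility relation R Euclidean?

Euclidean: yes — any two successors of a common world are R-related.

Yes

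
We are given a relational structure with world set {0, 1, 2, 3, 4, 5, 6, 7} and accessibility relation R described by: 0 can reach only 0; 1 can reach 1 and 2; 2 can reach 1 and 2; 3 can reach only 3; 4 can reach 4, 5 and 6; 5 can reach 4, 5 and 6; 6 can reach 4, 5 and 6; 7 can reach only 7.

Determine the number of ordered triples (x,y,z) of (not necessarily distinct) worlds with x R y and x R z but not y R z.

R is Euclidean; there are no such tuples.

0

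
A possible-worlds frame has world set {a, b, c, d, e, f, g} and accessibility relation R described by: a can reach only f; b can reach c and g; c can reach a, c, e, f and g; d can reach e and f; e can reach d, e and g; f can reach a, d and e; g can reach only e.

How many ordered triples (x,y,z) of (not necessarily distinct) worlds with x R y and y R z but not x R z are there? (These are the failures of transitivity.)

Enumerating: (a,f,a), (a,f,d), (a,f,e), (b,c,a), (b,c,e), (b,c,f), (b,g,e), (c,e,d), (c,f,d), (d,e,d), (d,e,g), (d,f,a), … and 7 more.
Total: 19.

19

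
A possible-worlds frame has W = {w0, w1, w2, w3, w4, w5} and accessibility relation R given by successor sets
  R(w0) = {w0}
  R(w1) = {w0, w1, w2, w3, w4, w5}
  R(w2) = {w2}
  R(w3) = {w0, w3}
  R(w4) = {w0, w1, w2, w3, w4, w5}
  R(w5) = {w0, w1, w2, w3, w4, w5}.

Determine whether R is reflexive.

Yes

Reflexive: yes — every world is R-related to itself.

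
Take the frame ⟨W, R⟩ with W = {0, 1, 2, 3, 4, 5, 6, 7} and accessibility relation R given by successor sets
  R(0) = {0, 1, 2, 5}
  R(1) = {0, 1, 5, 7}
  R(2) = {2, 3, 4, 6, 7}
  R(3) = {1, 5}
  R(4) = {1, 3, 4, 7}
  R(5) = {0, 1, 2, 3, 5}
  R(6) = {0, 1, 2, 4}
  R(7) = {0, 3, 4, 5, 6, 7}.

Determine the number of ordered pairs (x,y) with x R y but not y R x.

16

Enumerating: (0,2), (1,7), (2,3), (2,4), (2,7), (3,1), (4,1), (4,3), (5,2), (6,0), (6,1), (6,4), (7,0), (7,3), (7,5), (7,6).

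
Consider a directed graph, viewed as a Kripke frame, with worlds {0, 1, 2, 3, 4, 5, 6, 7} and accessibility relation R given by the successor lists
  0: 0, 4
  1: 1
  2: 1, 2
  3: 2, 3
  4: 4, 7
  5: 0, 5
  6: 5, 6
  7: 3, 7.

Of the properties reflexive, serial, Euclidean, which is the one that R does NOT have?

Euclidean

Reflexive: yes — every world is R-related to itself.
Serial: yes — every world has a successor (e.g. 0 R 0).
Euclidean: no — 0 R 4 and 0 R 0, but not 4 R 0.
Only Euclidean fails.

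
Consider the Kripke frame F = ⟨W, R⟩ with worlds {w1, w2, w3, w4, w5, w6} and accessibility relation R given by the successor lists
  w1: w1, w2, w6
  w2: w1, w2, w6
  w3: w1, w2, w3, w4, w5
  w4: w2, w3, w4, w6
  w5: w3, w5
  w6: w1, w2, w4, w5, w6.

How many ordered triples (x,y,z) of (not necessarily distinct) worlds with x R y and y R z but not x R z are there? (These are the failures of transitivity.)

Enumerating: (w1,w6,w4), (w1,w6,w5), (w2,w6,w4), (w2,w6,w5), (w3,w1,w6), (w3,w2,w6), (w3,w4,w6), (w4,w2,w1), (w4,w3,w1), (w4,w3,w5), (w4,w6,w1), (w4,w6,w5), (w5,w3,w1), (w5,w3,w2), (w5,w3,w4), (w6,w4,w3), (w6,w5,w3).

17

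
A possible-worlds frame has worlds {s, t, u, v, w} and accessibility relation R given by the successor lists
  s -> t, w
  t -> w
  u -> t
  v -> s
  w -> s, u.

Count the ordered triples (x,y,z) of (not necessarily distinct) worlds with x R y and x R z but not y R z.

Enumerating: (s,t,t), (s,w,t), (s,w,w), (t,w,w), (u,t,t), (v,s,s), (w,s,s), (w,s,u), (w,u,s), (w,u,u).

10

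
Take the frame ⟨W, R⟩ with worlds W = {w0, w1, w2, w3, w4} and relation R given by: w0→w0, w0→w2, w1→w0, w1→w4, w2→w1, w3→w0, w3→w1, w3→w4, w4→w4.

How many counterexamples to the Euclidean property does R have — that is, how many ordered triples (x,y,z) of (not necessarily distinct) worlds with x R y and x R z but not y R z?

Enumerating: (w0,w2,w0), (w0,w2,w2), (w1,w0,w4), (w1,w4,w0), (w2,w1,w1), (w3,w0,w1), (w3,w0,w4), (w3,w1,w1), (w3,w4,w0), (w3,w4,w1).

10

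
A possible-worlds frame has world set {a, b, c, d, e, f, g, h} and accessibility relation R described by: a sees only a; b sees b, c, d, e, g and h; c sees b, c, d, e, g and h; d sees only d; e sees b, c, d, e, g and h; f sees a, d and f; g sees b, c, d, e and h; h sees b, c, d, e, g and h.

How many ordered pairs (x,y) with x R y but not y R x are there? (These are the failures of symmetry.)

Enumerating: (b,d), (c,d), (e,d), (f,a), (f,d), (g,d), (h,d).

7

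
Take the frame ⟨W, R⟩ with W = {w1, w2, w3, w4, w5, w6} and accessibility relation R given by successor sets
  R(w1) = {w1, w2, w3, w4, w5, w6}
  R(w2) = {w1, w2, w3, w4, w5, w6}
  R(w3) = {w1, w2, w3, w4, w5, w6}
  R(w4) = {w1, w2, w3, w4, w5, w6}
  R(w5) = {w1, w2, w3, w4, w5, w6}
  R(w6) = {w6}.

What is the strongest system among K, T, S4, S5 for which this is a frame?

S4

Reflexive (axiom T): yes — every world is R-related to itself.
Transitive (axiom 4): yes — every two-step R-path is closed by a direct edge.
Euclidean (axiom 5): no — w1 R w6 and w1 R w2, but not w6 R w2.
So F validates K, T, S4; S5 would additionally require R to be Euclidean. The strongest is S4.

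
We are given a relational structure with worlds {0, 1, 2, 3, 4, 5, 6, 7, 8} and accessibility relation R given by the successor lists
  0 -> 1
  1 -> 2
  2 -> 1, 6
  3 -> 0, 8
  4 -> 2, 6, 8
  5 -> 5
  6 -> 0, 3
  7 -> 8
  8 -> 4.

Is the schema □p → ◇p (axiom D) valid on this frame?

Axiom D corresponds to the accessibility relation being serial.
Serial: yes — every world has a successor (e.g. 0 R 1).

Yes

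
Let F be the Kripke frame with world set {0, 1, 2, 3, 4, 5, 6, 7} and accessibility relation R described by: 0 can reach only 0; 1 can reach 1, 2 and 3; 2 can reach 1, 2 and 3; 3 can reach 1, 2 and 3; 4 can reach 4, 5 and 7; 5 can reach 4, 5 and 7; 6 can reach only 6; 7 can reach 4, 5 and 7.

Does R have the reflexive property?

Yes

Reflexive: yes — every world is R-related to itself.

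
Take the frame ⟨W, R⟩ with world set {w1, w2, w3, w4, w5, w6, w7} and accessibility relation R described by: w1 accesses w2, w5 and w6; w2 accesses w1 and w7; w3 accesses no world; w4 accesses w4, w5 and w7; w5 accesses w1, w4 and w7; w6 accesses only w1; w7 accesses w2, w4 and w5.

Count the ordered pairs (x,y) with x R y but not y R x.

R is symmetric; there are no such tuples.

0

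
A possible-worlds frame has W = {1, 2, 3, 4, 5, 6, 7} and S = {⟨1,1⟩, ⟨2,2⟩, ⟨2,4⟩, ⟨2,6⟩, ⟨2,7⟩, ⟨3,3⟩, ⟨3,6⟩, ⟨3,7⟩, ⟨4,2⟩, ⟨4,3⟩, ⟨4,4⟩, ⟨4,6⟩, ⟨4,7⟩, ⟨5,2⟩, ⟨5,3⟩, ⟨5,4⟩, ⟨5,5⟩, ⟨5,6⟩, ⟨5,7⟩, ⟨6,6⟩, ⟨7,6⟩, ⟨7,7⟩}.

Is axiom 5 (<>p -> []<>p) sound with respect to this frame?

No

Axiom 5 corresponds to the accessibility relation being Euclidean.
Euclidean: no — 2 S 6 and 2 S 4, but not 6 S 4.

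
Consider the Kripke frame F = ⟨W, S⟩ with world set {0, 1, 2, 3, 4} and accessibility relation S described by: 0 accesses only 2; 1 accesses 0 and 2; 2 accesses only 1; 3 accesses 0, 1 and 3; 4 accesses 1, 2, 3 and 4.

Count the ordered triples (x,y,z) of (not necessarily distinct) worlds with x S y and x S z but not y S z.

18

Enumerating: (0,2,2), (1,0,0), (1,2,0), (1,2,2), (2,1,1), (3,0,0), (3,0,1), (3,0,3), (3,1,1), (3,1,3), (4,1,1), (4,1,3), (4,1,4), (4,2,2), (4,2,3), (4,2,4), (4,3,2), (4,3,4).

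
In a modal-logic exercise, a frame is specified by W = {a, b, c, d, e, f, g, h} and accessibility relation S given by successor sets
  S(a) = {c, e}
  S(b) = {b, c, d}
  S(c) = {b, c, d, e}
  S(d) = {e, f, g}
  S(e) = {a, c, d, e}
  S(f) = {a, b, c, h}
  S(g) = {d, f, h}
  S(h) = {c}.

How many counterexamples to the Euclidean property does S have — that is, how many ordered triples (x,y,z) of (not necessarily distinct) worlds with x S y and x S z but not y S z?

38

Enumerating: (b,d,b), (b,d,c), (b,d,d), (c,b,e), (c,d,b), (c,d,c), (c,d,d), (c,e,b), (d,e,f), (d,e,g), (d,f,e), (d,f,f), … and 26 more.
Total: 38.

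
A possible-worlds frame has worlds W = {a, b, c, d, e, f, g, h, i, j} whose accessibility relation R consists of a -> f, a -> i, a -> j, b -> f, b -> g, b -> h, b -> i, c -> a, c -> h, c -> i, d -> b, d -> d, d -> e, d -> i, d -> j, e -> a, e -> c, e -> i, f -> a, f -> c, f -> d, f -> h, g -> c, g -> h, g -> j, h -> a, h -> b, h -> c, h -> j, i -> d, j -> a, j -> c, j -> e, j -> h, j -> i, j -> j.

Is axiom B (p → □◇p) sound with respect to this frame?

No

By correspondence theory, B is valid on a frame iff R is symmetric.
Symmetric: no — a R i but not i R a.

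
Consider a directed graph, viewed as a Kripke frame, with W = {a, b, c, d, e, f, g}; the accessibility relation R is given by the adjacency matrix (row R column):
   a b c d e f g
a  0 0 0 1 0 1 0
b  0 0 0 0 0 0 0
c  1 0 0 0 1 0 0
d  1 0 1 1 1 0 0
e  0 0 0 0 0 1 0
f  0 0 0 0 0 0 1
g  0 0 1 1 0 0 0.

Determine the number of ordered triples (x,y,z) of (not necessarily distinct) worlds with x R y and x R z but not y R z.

Enumerating: (a,d,f), (a,f,d), (a,f,f), (c,a,a), (c,a,e), (c,e,a), (c,e,e), (d,a,a), (d,a,c), (d,a,e), (d,c,c), (d,c,d), … and 8 more.
Total: 20.

20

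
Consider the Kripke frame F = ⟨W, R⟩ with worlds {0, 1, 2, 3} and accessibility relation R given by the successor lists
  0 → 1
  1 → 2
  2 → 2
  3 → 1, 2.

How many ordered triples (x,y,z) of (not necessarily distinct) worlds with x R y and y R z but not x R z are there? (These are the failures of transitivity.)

Enumerating: (0,1,2).

1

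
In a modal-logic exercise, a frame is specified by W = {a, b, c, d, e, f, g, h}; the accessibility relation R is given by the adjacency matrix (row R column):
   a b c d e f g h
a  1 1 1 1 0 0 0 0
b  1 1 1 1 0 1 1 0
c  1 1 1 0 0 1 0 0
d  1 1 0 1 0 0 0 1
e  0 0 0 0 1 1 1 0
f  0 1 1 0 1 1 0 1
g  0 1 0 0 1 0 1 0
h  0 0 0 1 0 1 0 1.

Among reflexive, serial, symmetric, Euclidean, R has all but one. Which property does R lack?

Reflexive: yes — every world is R-related to itself.
Serial: yes — every world has a successor (e.g. a R a).
Symmetric: yes — every pair in R has its reverse in R.
Euclidean: no — a R c and a R d, but not c R d.
Only Euclidean fails.

Euclidean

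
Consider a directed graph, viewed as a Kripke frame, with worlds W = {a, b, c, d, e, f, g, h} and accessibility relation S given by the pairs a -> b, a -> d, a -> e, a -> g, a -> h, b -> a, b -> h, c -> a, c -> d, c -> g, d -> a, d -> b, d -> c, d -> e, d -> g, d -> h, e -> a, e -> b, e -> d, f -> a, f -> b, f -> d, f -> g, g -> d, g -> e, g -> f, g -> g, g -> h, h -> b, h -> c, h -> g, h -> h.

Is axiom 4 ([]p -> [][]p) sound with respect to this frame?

No

By correspondence theory, 4 is valid on a frame iff S is transitive.
Transitive: no — a S d and d S c, but not a S c.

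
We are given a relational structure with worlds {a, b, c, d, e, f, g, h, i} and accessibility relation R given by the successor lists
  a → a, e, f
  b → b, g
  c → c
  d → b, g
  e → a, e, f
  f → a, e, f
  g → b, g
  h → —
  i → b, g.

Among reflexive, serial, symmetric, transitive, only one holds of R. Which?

Reflexive: no — d is not related to itself.
Serial: no — h has no R-successor.
Symmetric: no — d R b but not b R d.
Transitive: yes — every two-step R-path is closed by a direct edge.
Only transitive holds.

transitive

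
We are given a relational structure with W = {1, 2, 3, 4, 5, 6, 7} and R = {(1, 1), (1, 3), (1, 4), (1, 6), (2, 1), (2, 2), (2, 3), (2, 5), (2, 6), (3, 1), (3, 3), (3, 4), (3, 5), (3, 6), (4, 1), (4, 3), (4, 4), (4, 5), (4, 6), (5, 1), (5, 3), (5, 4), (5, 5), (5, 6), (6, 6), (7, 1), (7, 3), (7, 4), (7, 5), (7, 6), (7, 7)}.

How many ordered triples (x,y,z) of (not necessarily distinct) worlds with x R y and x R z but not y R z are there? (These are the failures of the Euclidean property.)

36

Enumerating: (1,6,1), (1,6,3), (1,6,4), (2,1,2), (2,1,5), (2,3,2), (2,5,2), (2,6,1), (2,6,2), (2,6,3), (2,6,5), (3,1,5), … and 24 more.
Total: 36.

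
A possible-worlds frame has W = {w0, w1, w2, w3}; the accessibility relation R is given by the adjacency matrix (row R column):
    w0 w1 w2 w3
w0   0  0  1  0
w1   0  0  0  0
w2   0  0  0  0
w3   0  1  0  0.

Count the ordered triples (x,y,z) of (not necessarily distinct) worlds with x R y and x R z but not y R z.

2

Enumerating: (w0,w2,w2), (w3,w1,w1).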